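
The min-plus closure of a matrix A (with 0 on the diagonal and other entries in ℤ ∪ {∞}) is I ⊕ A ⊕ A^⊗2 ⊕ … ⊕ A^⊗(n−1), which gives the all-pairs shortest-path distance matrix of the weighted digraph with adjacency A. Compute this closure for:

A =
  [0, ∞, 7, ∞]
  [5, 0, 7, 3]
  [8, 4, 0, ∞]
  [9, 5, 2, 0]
Closure =
  [0, 11, 7, 14]
  [5, 0, 5, 3]
  [8, 4, 0, 7]
  [9, 5, 2, 0]

This is the Floyd-Warshall all-pairs shortest-path computation. For each intermediate vertex k = 0, 1, …, 3, update dist[i][j] ← min(dist[i][j], dist[i][k] + dist[k][j]). The final matrix gives, for each (i, j), the minimum total weight of any directed path from i to j (possibly empty when i = j).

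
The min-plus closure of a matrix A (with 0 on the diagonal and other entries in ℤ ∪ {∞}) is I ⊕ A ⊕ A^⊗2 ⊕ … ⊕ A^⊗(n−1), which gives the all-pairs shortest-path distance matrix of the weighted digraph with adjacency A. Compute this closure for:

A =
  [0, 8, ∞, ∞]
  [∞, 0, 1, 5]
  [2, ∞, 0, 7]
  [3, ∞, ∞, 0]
Closure =
  [0, 8, 9, 13]
  [3, 0, 1, 5]
  [2, 10, 0, 7]
  [3, 11, 12, 0]

This is the Floyd-Warshall all-pairs shortest-path computation. For each intermediate vertex k = 0, 1, …, 3, update dist[i][j] ← min(dist[i][j], dist[i][k] + dist[k][j]). The final matrix gives, for each (i, j), the minimum total weight of any directed path from i to j (possibly empty when i = j).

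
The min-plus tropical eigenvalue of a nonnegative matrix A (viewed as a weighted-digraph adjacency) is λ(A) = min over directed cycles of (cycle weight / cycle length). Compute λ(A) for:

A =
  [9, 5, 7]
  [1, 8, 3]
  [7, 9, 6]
λ(A) = 3

Enumerate directed cycles and compute their means (weight / length). Sample:
  cycle 0 → 0: weight = 9, length = 1, mean = 9/1 ≈ 9.000
  cycle 1 → 1: weight = 8, length = 1, mean = 8/1 ≈ 8.000
  cycle 2 → 2: weight = 6, length = 1, mean = 6/1 ≈ 6.000
  cycle 0 → 1 → 0: weight = 6, length = 2, mean = 6/2 ≈ 3.000
  cycle 0 → 2 → 0: weight = 14, length = 2, mean = 14/2 ≈ 7.000
  cycle 1 → 0 → 1: weight = 6, length = 2, mean = 6/2 ≈ 3.000
Minimum mean = 3.000, attained e.g. along the cycle 0 → 1 → 0 with weight 6 and length 2. So λ(A) = 6/2 = 3.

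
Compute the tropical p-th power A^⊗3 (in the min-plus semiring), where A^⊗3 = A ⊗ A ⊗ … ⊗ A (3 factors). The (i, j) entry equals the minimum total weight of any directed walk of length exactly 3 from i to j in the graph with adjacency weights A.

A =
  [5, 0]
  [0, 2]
A^⊗3 =
  [2, 0]
  [0, 2]

Each entry (A^⊗3)_ij equals the minimum over all length-3 walks i = v_0 → v_1 → … → v_3 = j of Σ_t A[v_t][v_{t+1}]. For example, for (i, j) = (0, 1) we minimise over 4 possible intermediate vertex sequences; the minimum is 0, attained along the walk 0 → 1 → 0 → 1.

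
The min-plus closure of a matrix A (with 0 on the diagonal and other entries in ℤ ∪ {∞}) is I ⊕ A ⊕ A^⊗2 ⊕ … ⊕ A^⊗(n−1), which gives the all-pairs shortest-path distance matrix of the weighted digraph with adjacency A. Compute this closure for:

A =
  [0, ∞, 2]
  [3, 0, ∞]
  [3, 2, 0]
Closure =
  [0, 4, 2]
  [3, 0, 5]
  [3, 2, 0]

This is the Floyd-Warshall all-pairs shortest-path computation. For each intermediate vertex k = 0, 1, …, 2, update dist[i][j] ← min(dist[i][j], dist[i][k] + dist[k][j]). The final matrix gives, for each (i, j), the minimum total weight of any directed path from i to j (possibly empty when i = j).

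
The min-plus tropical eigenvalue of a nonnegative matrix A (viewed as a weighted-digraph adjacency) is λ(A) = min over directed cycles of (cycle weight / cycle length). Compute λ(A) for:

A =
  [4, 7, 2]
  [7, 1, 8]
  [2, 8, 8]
λ(A) = 1

Enumerate directed cycles and compute their means (weight / length). Sample:
  cycle 0 → 0: weight = 4, length = 1, mean = 4/1 ≈ 4.000
  cycle 1 → 1: weight = 1, length = 1, mean = 1/1 ≈ 1.000
  cycle 2 → 2: weight = 8, length = 1, mean = 8/1 ≈ 8.000
  cycle 0 → 1 → 0: weight = 14, length = 2, mean = 14/2 ≈ 7.000
  cycle 0 → 2 → 0: weight = 4, length = 2, mean = 4/2 ≈ 2.000
  cycle 1 → 0 → 1: weight = 14, length = 2, mean = 14/2 ≈ 7.000
Minimum mean = 1.000, attained e.g. along the cycle 1 → 1 with weight 1 and length 1. So λ(A) = 1/1 = 1.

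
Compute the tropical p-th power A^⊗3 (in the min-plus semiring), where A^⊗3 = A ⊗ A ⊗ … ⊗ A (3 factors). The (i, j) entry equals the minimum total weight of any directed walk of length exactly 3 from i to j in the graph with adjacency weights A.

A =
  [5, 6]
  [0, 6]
A^⊗3 =
  [11, 12]
  [6, 11]

Each entry (A^⊗3)_ij equals the minimum over all length-3 walks i = v_0 → v_1 → … → v_3 = j of Σ_t A[v_t][v_{t+1}]. For example, for (i, j) = (0, 1) we minimise over 4 possible intermediate vertex sequences; the minimum is 12, attained along the walk 0 → 1 → 0 → 1.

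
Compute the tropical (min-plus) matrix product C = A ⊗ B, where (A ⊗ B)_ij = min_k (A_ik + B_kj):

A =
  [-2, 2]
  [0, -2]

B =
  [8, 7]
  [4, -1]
A ⊗ B =
  [6, 1]
  [2, -3]

Apply the min-plus product entry-by-entry:
  C[0][0] = min over k of (A[0][0] + B[0][0] = -2 + 8 = 6, A[0][1] + B[1][0] = 2 + 4 = 6) = 6 (attained at k = 0)
  C[0][1] = min over k of (A[0][0] + B[0][1] = -2 + 7 = 5, A[0][1] + B[1][1] = 2 + -1 = 1) = 1 (attained at k = 1)
  C[1][0] = min over k of (A[1][0] + B[0][0] = 0 + 8 = 8, A[1][1] + B[1][0] = -2 + 4 = 2) = 2 (attained at k = 1)
  C[1][1] = min over k of (A[1][0] + B[0][1] = 0 + 7 = 7, A[1][1] + B[1][1] = -2 + -1 = -3) = -3 (attained at k = 1)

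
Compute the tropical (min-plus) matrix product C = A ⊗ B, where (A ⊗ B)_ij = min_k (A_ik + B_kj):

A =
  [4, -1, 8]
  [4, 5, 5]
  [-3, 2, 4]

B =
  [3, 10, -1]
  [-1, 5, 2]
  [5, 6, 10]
A ⊗ B =
  [-2, 4, 1]
  [4, 10, 3]
  [0, 7, -4]

Apply the min-plus product entry-by-entry:
  C[0][0] = min over k of (A[0][0] + B[0][0] = 4 + 3 = 7, A[0][1] + B[1][0] = -1 + -1 = -2, A[0][2] + B[2][0] = 8 + 5 = 13) = -2 (attained at k = 1)
  C[0][1] = min over k of (A[0][0] + B[0][1] = 4 + 10 = 14, A[0][1] + B[1][1] = -1 + 5 = 4, A[0][2] + B[2][1] = 8 + 6 = 14) = 4 (attained at k = 1)
  C[0][2] = min over k of (A[0][0] + B[0][2] = 4 + -1 = 3, A[0][1] + B[1][2] = -1 + 2 = 1, A[0][2] + B[2][2] = 8 + 10 = 18) = 1 (attained at k = 1)
  C[1][0] = min over k of (A[1][0] + B[0][0] = 4 + 3 = 7, A[1][1] + B[1][0] = 5 + -1 = 4, A[1][2] + B[2][0] = 5 + 5 = 10) = 4 (attained at k = 1)
  C[1][1] = min over k of (A[1][0] + B[0][1] = 4 + 10 = 14, A[1][1] + B[1][1] = 5 + 5 = 10, A[1][2] + B[2][1] = 5 + 6 = 11) = 10 (attained at k = 1)
  C[1][2] = min over k of (A[1][0] + B[0][2] = 4 + -1 = 3, A[1][1] + B[1][2] = 5 + 2 = 7, A[1][2] + B[2][2] = 5 + 10 = 15) = 3 (attained at k = 0)
  C[2][0] = min over k of (A[2][0] + B[0][0] = -3 + 3 = 0, A[2][1] + B[1][0] = 2 + -1 = 1, A[2][2] + B[2][0] = 4 + 5 = 9) = 0 (attained at k = 0)
  C[2][1] = min over k of (A[2][0] + B[0][1] = -3 + 10 = 7, A[2][1] + B[1][1] = 2 + 5 = 7, A[2][2] + B[2][1] = 4 + 6 = 10) = 7 (attained at k = 0)
  C[2][2] = min over k of (A[2][0] + B[0][2] = -3 + -1 = -4, A[2][1] + B[1][2] = 2 + 2 = 4, A[2][2] + B[2][2] = 4 + 10 = 14) = -4 (attained at k = 0)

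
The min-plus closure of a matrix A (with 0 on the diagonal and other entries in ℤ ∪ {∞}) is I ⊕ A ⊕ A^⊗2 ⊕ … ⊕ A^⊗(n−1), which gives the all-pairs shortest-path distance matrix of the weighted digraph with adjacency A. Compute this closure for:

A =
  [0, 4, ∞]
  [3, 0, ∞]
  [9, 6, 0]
Closure =
  [0, 4, ∞]
  [3, 0, ∞]
  [9, 6, 0]

This is the Floyd-Warshall all-pairs shortest-path computation. For each intermediate vertex k = 0, 1, …, 2, update dist[i][j] ← min(dist[i][j], dist[i][k] + dist[k][j]). The final matrix gives, for each (i, j), the minimum total weight of any directed path from i to j (possibly empty when i = j).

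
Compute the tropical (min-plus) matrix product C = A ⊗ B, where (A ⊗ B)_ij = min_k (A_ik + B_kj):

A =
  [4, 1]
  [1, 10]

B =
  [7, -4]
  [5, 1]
A ⊗ B =
  [6, 0]
  [8, -3]

Apply the min-plus product entry-by-entry:
  C[0][0] = min over k of (A[0][0] + B[0][0] = 4 + 7 = 11, A[0][1] + B[1][0] = 1 + 5 = 6) = 6 (attained at k = 1)
  C[0][1] = min over k of (A[0][0] + B[0][1] = 4 + -4 = 0, A[0][1] + B[1][1] = 1 + 1 = 2) = 0 (attained at k = 0)
  C[1][0] = min over k of (A[1][0] + B[0][0] = 1 + 7 = 8, A[1][1] + B[1][0] = 10 + 5 = 15) = 8 (attained at k = 0)
  C[1][1] = min over k of (A[1][0] + B[0][1] = 1 + -4 = -3, A[1][1] + B[1][1] = 10 + 1 = 11) = -3 (attained at k = 0)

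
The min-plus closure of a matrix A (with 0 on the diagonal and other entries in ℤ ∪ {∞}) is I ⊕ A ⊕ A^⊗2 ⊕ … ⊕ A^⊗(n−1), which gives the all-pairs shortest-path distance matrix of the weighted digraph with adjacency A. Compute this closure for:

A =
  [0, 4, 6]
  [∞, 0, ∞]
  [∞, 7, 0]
Closure =
  [0, 4, 6]
  [∞, 0, ∞]
  [∞, 7, 0]

This is the Floyd-Warshall all-pairs shortest-path computation. For each intermediate vertex k = 0, 1, …, 2, update dist[i][j] ← min(dist[i][j], dist[i][k] + dist[k][j]). The final matrix gives, for each (i, j), the minimum total weight of any directed path from i to j (possibly empty when i = j).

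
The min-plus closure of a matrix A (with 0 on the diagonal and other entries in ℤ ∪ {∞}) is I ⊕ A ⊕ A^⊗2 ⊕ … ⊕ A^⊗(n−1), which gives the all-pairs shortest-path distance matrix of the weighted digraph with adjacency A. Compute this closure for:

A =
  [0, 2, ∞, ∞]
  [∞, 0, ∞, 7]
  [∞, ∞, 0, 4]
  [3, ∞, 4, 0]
Closure =
  [0, 2, 13, 9]
  [10, 0, 11, 7]
  [7, 9, 0, 4]
  [3, 5, 4, 0]

This is the Floyd-Warshall all-pairs shortest-path computation. For each intermediate vertex k = 0, 1, …, 3, update dist[i][j] ← min(dist[i][j], dist[i][k] + dist[k][j]). The final matrix gives, for each (i, j), the minimum total weight of any directed path from i to j (possibly empty when i = j).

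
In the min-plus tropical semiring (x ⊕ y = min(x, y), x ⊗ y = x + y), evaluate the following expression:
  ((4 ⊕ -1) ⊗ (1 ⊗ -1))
((4 ⊕ -1) ⊗ (1 ⊗ -1)) = -1

Expand innermost to outermost. Recall ⊕ takes the minimum of its arguments and ⊗ takes their sum. Working out the expression ((4 ⊕ -1) ⊗ (1 ⊗ -1)) gives -1.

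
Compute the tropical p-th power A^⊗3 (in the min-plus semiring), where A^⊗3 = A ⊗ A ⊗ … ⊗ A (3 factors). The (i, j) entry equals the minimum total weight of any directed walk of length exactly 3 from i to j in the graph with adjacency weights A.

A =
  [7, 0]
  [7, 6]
A^⊗3 =
  [13, 7]
  [14, 13]

Each entry (A^⊗3)_ij equals the minimum over all length-3 walks i = v_0 → v_1 → … → v_3 = j of Σ_t A[v_t][v_{t+1}]. For example, for (i, j) = (0, 1) we minimise over 4 possible intermediate vertex sequences; the minimum is 7, attained along the walk 0 → 1 → 0 → 1.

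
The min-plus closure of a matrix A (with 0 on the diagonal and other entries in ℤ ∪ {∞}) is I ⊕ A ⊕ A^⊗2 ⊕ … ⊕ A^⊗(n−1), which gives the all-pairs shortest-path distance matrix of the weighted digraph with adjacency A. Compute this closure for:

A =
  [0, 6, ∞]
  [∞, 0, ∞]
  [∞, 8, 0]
Closure =
  [0, 6, ∞]
  [∞, 0, ∞]
  [∞, 8, 0]

This is the Floyd-Warshall all-pairs shortest-path computation. For each intermediate vertex k = 0, 1, …, 2, update dist[i][j] ← min(dist[i][j], dist[i][k] + dist[k][j]). The final matrix gives, for each (i, j), the minimum total weight of any directed path from i to j (possibly empty when i = j).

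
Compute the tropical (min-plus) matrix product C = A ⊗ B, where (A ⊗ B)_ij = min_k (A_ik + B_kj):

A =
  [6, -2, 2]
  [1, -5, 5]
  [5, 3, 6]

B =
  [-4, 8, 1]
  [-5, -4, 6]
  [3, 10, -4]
A ⊗ B =
  [-7, -6, -2]
  [-10, -9, 1]
  [-2, -1, 2]

Apply the min-plus product entry-by-entry:
  C[0][0] = min over k of (A[0][0] + B[0][0] = 6 + -4 = 2, A[0][1] + B[1][0] = -2 + -5 = -7, A[0][2] + B[2][0] = 2 + 3 = 5) = -7 (attained at k = 1)
  C[0][1] = min over k of (A[0][0] + B[0][1] = 6 + 8 = 14, A[0][1] + B[1][1] = -2 + -4 = -6, A[0][2] + B[2][1] = 2 + 10 = 12) = -6 (attained at k = 1)
  C[0][2] = min over k of (A[0][0] + B[0][2] = 6 + 1 = 7, A[0][1] + B[1][2] = -2 + 6 = 4, A[0][2] + B[2][2] = 2 + -4 = -2) = -2 (attained at k = 2)
  C[1][0] = min over k of (A[1][0] + B[0][0] = 1 + -4 = -3, A[1][1] + B[1][0] = -5 + -5 = -10, A[1][2] + B[2][0] = 5 + 3 = 8) = -10 (attained at k = 1)
  C[1][1] = min over k of (A[1][0] + B[0][1] = 1 + 8 = 9, A[1][1] + B[1][1] = -5 + -4 = -9, A[1][2] + B[2][1] = 5 + 10 = 15) = -9 (attained at k = 1)
  C[1][2] = min over k of (A[1][0] + B[0][2] = 1 + 1 = 2, A[1][1] + B[1][2] = -5 + 6 = 1, A[1][2] + B[2][2] = 5 + -4 = 1) = 1 (attained at k = 1)
  C[2][0] = min over k of (A[2][0] + B[0][0] = 5 + -4 = 1, A[2][1] + B[1][0] = 3 + -5 = -2, A[2][2] + B[2][0] = 6 + 3 = 9) = -2 (attained at k = 1)
  C[2][1] = min over k of (A[2][0] + B[0][1] = 5 + 8 = 13, A[2][1] + B[1][1] = 3 + -4 = -1, A[2][2] + B[2][1] = 6 + 10 = 16) = -1 (attained at k = 1)
  C[2][2] = min over k of (A[2][0] + B[0][2] = 5 + 1 = 6, A[2][1] + B[1][2] = 3 + 6 = 9, A[2][2] + B[2][2] = 6 + -4 = 2) = 2 (attained at k = 2)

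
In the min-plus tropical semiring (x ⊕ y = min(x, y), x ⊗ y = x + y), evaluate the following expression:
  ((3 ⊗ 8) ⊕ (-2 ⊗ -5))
((3 ⊗ 8) ⊕ (-2 ⊗ -5)) = -7

Expand innermost to outermost. Recall ⊕ takes the minimum of its arguments and ⊗ takes their sum. Working out the expression ((3 ⊗ 8) ⊕ (-2 ⊗ -5)) gives -7.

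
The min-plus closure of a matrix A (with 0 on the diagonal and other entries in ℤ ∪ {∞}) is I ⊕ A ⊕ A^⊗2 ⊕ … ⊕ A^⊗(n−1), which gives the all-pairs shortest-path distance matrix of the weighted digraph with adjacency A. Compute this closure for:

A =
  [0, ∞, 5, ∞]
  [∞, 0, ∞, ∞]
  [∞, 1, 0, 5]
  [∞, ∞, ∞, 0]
Closure =
  [0, 6, 5, 10]
  [∞, 0, ∞, ∞]
  [∞, 1, 0, 5]
  [∞, ∞, ∞, 0]

This is the Floyd-Warshall all-pairs shortest-path computation. For each intermediate vertex k = 0, 1, …, 3, update dist[i][j] ← min(dist[i][j], dist[i][k] + dist[k][j]). The final matrix gives, for each (i, j), the minimum total weight of any directed path from i to j (possibly empty when i = j).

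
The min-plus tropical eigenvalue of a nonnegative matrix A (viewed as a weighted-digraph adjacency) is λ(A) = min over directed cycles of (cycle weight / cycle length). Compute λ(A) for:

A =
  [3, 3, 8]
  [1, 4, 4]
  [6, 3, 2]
λ(A) = 2

Enumerate directed cycles and compute their means (weight / length). Sample:
  cycle 0 → 0: weight = 3, length = 1, mean = 3/1 ≈ 3.000
  cycle 1 → 1: weight = 4, length = 1, mean = 4/1 ≈ 4.000
  cycle 2 → 2: weight = 2, length = 1, mean = 2/1 ≈ 2.000
  cycle 0 → 1 → 0: weight = 4, length = 2, mean = 4/2 ≈ 2.000
  cycle 0 → 2 → 0: weight = 14, length = 2, mean = 14/2 ≈ 7.000
  cycle 1 → 0 → 1: weight = 4, length = 2, mean = 4/2 ≈ 2.000
Minimum mean = 2.000, attained e.g. along the cycle 2 → 2 with weight 2 and length 1. So λ(A) = 2/1 = 2.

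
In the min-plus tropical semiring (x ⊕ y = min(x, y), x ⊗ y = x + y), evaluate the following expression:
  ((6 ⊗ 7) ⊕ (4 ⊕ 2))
((6 ⊗ 7) ⊕ (4 ⊕ 2)) = 2

Expand innermost to outermost. Recall ⊕ takes the minimum of its arguments and ⊗ takes their sum. Working out the expression ((6 ⊗ 7) ⊕ (4 ⊕ 2)) gives 2.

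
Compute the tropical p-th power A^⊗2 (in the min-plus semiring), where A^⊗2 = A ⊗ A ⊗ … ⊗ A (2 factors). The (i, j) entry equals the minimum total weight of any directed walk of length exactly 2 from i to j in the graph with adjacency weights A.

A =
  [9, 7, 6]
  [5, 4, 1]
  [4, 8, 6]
A^⊗2 =
  [10, 11, 8]
  [5, 8, 5]
  [10, 11, 9]

Each entry (A^⊗2)_ij equals the minimum over all length-2 walks i = v_0 → v_1 → … → v_2 = j of Σ_t A[v_t][v_{t+1}]. For example, for (i, j) = (0, 2) we minimise over 3 possible intermediate vertex sequences; the minimum is 8, attained along the walk 0 → 1 → 2.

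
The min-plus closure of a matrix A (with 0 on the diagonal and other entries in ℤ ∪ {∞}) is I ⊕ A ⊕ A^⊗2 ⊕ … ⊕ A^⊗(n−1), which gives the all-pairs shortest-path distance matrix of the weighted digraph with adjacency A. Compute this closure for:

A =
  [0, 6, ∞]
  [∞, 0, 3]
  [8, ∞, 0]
Closure =
  [0, 6, 9]
  [11, 0, 3]
  [8, 14, 0]

This is the Floyd-Warshall all-pairs shortest-path computation. For each intermediate vertex k = 0, 1, …, 2, update dist[i][j] ← min(dist[i][j], dist[i][k] + dist[k][j]). The final matrix gives, for each (i, j), the minimum total weight of any directed path from i to j (possibly empty when i = j).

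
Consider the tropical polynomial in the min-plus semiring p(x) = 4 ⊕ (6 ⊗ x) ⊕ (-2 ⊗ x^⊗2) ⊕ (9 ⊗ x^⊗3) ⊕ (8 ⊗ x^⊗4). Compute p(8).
p(8) = 4

A tropical monomial a ⊗ x^⊗i evaluates to a + i · x. Evaluating each term at x = 8:
  Term 0 contributes 4 + 0 · 8 = 4
  Term 1 contributes 6 + 1 · 8 = 14
  Term 2 contributes -2 + 2 · 8 = 14
  Term 3 contributes 9 + 3 · 8 = 33
  Term 4 contributes 8 + 4 · 8 = 40
p(8) = ⊕ of these = min[4, 14, 14, 33, 40] = 4.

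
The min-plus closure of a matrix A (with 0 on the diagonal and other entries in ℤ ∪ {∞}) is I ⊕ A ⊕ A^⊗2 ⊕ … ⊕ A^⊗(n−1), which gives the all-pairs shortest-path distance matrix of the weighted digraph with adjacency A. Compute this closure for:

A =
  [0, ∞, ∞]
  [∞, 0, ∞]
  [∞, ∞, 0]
Closure =
  [0, ∞, ∞]
  [∞, 0, ∞]
  [∞, ∞, 0]

This is the Floyd-Warshall all-pairs shortest-path computation. For each intermediate vertex k = 0, 1, …, 2, update dist[i][j] ← min(dist[i][j], dist[i][k] + dist[k][j]). The final matrix gives, for each (i, j), the minimum total weight of any directed path from i to j (possibly empty when i = j).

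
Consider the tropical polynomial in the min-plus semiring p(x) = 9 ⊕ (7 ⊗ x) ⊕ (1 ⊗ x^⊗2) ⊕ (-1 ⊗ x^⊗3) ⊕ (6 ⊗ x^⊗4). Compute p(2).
p(2) = 5

A tropical monomial a ⊗ x^⊗i evaluates to a + i · x. Evaluating each term at x = 2:
  Term 0 contributes 9 + 0 · 2 = 9
  Term 1 contributes 7 + 1 · 2 = 9
  Term 2 contributes 1 + 2 · 2 = 5
  Term 3 contributes -1 + 3 · 2 = 5
  Term 4 contributes 6 + 4 · 2 = 14
p(2) = ⊕ of these = min[9, 9, 5, 5, 14] = 5.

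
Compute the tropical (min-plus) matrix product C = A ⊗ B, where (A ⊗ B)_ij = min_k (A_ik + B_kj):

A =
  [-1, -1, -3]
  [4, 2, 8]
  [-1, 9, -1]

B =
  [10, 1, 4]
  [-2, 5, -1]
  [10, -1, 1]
A ⊗ B =
  [-3, -4, -2]
  [0, 5, 1]
  [7, -2, 0]

Apply the min-plus product entry-by-entry:
  C[0][0] = min over k of (A[0][0] + B[0][0] = -1 + 10 = 9, A[0][1] + B[1][0] = -1 + -2 = -3, A[0][2] + B[2][0] = -3 + 10 = 7) = -3 (attained at k = 1)
  C[0][1] = min over k of (A[0][0] + B[0][1] = -1 + 1 = 0, A[0][1] + B[1][1] = -1 + 5 = 4, A[0][2] + B[2][1] = -3 + -1 = -4) = -4 (attained at k = 2)
  C[0][2] = min over k of (A[0][0] + B[0][2] = -1 + 4 = 3, A[0][1] + B[1][2] = -1 + -1 = -2, A[0][2] + B[2][2] = -3 + 1 = -2) = -2 (attained at k = 1)
  C[1][0] = min over k of (A[1][0] + B[0][0] = 4 + 10 = 14, A[1][1] + B[1][0] = 2 + -2 = 0, A[1][2] + B[2][0] = 8 + 10 = 18) = 0 (attained at k = 1)
  C[1][1] = min over k of (A[1][0] + B[0][1] = 4 + 1 = 5, A[1][1] + B[1][1] = 2 + 5 = 7, A[1][2] + B[2][1] = 8 + -1 = 7) = 5 (attained at k = 0)
  C[1][2] = min over k of (A[1][0] + B[0][2] = 4 + 4 = 8, A[1][1] + B[1][2] = 2 + -1 = 1, A[1][2] + B[2][2] = 8 + 1 = 9) = 1 (attained at k = 1)
  C[2][0] = min over k of (A[2][0] + B[0][0] = -1 + 10 = 9, A[2][1] + B[1][0] = 9 + -2 = 7, A[2][2] + B[2][0] = -1 + 10 = 9) = 7 (attained at k = 1)
  C[2][1] = min over k of (A[2][0] + B[0][1] = -1 + 1 = 0, A[2][1] + B[1][1] = 9 + 5 = 14, A[2][2] + B[2][1] = -1 + -1 = -2) = -2 (attained at k = 2)
  C[2][2] = min over k of (A[2][0] + B[0][2] = -1 + 4 = 3, A[2][1] + B[1][2] = 9 + -1 = 8, A[2][2] + B[2][2] = -1 + 1 = 0) = 0 (attained at k = 2)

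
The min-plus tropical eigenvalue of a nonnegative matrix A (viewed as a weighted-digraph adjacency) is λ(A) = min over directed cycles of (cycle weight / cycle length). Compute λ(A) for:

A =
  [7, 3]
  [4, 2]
λ(A) = 2

Enumerate directed cycles and compute their means (weight / length). Sample:
  cycle 0 → 0: weight = 7, length = 1, mean = 7/1 ≈ 7.000
  cycle 1 → 1: weight = 2, length = 1, mean = 2/1 ≈ 2.000
  cycle 0 → 1 → 0: weight = 7, length = 2, mean = 7/2 ≈ 3.500
  cycle 1 → 0 → 1: weight = 7, length = 2, mean = 7/2 ≈ 3.500
Minimum mean = 2.000, attained e.g. along the cycle 1 → 1 with weight 2 and length 1. So λ(A) = 2/1 = 2.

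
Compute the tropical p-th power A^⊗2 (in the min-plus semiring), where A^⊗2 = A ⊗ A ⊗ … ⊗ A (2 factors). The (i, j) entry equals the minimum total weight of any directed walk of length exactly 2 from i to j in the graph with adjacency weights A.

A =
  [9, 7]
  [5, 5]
A^⊗2 =
  [12, 12]
  [10, 10]

Each entry (A^⊗2)_ij equals the minimum over all length-2 walks i = v_0 → v_1 → … → v_2 = j of Σ_t A[v_t][v_{t+1}]. For example, for (i, j) = (0, 1) we minimise over 2 possible intermediate vertex sequences; the minimum is 12, attained along the walk 0 → 1 → 1.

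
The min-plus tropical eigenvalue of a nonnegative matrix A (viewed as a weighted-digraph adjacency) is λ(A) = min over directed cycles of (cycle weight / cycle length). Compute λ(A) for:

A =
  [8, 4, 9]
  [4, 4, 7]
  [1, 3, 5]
λ(A) = 4

Enumerate directed cycles and compute their means (weight / length). Sample:
  cycle 0 → 0: weight = 8, length = 1, mean = 8/1 ≈ 8.000
  cycle 1 → 1: weight = 4, length = 1, mean = 4/1 ≈ 4.000
  cycle 2 → 2: weight = 5, length = 1, mean = 5/1 ≈ 5.000
  cycle 0 → 1 → 0: weight = 8, length = 2, mean = 8/2 ≈ 4.000
  cycle 0 → 2 → 0: weight = 10, length = 2, mean = 10/2 ≈ 5.000
  cycle 1 → 0 → 1: weight = 8, length = 2, mean = 8/2 ≈ 4.000
Minimum mean = 4.000, attained e.g. along the cycle 1 → 1 with weight 4 and length 1. So λ(A) = 4/1 = 4.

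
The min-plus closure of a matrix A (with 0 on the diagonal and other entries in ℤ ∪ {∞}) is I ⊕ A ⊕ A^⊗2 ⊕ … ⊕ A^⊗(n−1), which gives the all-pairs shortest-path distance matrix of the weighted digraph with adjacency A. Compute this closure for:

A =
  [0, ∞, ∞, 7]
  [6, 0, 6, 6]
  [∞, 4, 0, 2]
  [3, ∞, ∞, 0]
Closure =
  [0, ∞, ∞, 7]
  [6, 0, 6, 6]
  [5, 4, 0, 2]
  [3, ∞, ∞, 0]

This is the Floyd-Warshall all-pairs shortest-path computation. For each intermediate vertex k = 0, 1, …, 3, update dist[i][j] ← min(dist[i][j], dist[i][k] + dist[k][j]). The final matrix gives, for each (i, j), the minimum total weight of any directed path from i to j (possibly empty when i = j).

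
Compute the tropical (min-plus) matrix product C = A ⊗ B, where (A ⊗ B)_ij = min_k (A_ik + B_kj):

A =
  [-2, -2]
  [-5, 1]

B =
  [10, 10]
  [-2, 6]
A ⊗ B =
  [-4, 4]
  [-1, 5]

Apply the min-plus product entry-by-entry:
  C[0][0] = min over k of (A[0][0] + B[0][0] = -2 + 10 = 8, A[0][1] + B[1][0] = -2 + -2 = -4) = -4 (attained at k = 1)
  C[0][1] = min over k of (A[0][0] + B[0][1] = -2 + 10 = 8, A[0][1] + B[1][1] = -2 + 6 = 4) = 4 (attained at k = 1)
  C[1][0] = min over k of (A[1][0] + B[0][0] = -5 + 10 = 5, A[1][1] + B[1][0] = 1 + -2 = -1) = -1 (attained at k = 1)
  C[1][1] = min over k of (A[1][0] + B[0][1] = -5 + 10 = 5, A[1][1] + B[1][1] = 1 + 6 = 7) = 5 (attained at k = 0)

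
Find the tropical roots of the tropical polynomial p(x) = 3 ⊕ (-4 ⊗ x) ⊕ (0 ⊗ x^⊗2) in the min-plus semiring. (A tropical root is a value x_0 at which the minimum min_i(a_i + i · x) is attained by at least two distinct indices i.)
Roots: {-4, 7}

Each tropical root is a break point of the lower envelope of the lines y = a_i + i · x (there are 3 lines, with slopes 0, 1, ..., 2). Only the lines that attain the minimum somewhere contribute to roots; other lines are dominated. Here the surviving (envelope) indices are i = 2, i = 1, i = 0.
Intersections between consecutive envelope lines give the roots: for adjacent envelope indices i < j the intersection is x = (a_i − a_j) / (j − i). Reading off the sorted break points: {-4, 7}.
Verification: at each break x_0, at least two indices attain the minimum of min_i(a_i + i · x_0).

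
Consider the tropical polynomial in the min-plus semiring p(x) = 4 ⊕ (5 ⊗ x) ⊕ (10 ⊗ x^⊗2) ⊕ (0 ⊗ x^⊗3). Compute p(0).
p(0) = 0

A tropical monomial a ⊗ x^⊗i evaluates to a + i · x. Evaluating each term at x = 0:
  Term 0 contributes 4 + 0 · 0 = 4
  Term 1 contributes 5 + 1 · 0 = 5
  Term 2 contributes 10 + 2 · 0 = 10
  Term 3 contributes 0 + 3 · 0 = 0
p(0) = ⊕ of these = min[4, 5, 10, 0] = 0.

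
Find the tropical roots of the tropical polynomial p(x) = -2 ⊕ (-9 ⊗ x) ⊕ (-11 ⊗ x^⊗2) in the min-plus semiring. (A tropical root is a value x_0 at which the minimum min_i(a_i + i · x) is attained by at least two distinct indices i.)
Roots: {2, 7}

Each tropical root is a break point of the lower envelope of the lines y = a_i + i · x (there are 3 lines, with slopes 0, 1, ..., 2). Only the lines that attain the minimum somewhere contribute to roots; other lines are dominated. Here the surviving (envelope) indices are i = 2, i = 1, i = 0.
Intersections between consecutive envelope lines give the roots: for adjacent envelope indices i < j the intersection is x = (a_i − a_j) / (j − i). Reading off the sorted break points: {2, 7}.
Verification: at each break x_0, at least two indices attain the minimum of min_i(a_i + i · x_0).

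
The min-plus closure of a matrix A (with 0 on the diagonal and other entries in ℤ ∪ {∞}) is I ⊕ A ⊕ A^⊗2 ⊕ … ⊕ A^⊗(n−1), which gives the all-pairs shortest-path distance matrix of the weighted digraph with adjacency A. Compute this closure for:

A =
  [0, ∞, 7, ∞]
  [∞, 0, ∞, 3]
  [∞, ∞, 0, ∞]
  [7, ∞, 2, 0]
Closure =
  [0, ∞, 7, ∞]
  [10, 0, 5, 3]
  [∞, ∞, 0, ∞]
  [7, ∞, 2, 0]

This is the Floyd-Warshall all-pairs shortest-path computation. For each intermediate vertex k = 0, 1, …, 3, update dist[i][j] ← min(dist[i][j], dist[i][k] + dist[k][j]). The final matrix gives, for each (i, j), the minimum total weight of any directed path from i to j (possibly empty when i = j).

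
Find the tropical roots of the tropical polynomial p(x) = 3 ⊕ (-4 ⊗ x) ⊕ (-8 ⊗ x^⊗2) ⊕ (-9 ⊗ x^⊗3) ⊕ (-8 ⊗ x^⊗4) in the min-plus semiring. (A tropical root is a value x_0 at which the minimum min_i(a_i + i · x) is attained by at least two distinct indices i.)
Roots: {-1, 1, 4, 7}

Each tropical root is a break point of the lower envelope of the lines y = a_i + i · x (there are 5 lines, with slopes 0, 1, ..., 4). Only the lines that attain the minimum somewhere contribute to roots; other lines are dominated. Here the surviving (envelope) indices are i = 4, i = 3, i = 2, i = 1, i = 0.
Intersections between consecutive envelope lines give the roots: for adjacent envelope indices i < j the intersection is x = (a_i − a_j) / (j − i). Reading off the sorted break points: {-1, 1, 4, 7}.
Verification: at each break x_0, at least two indices attain the minimum of min_i(a_i + i · x_0).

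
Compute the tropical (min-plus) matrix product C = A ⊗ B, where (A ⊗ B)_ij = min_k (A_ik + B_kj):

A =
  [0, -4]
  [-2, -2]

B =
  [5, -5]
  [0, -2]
A ⊗ B =
  [-4, -6]
  [-2, -7]

Apply the min-plus product entry-by-entry:
  C[0][0] = min over k of (A[0][0] + B[0][0] = 0 + 5 = 5, A[0][1] + B[1][0] = -4 + 0 = -4) = -4 (attained at k = 1)
  C[0][1] = min over k of (A[0][0] + B[0][1] = 0 + -5 = -5, A[0][1] + B[1][1] = -4 + -2 = -6) = -6 (attained at k = 1)
  C[1][0] = min over k of (A[1][0] + B[0][0] = -2 + 5 = 3, A[1][1] + B[1][0] = -2 + 0 = -2) = -2 (attained at k = 1)
  C[1][1] = min over k of (A[1][0] + B[0][1] = -2 + -5 = -7, A[1][1] + B[1][1] = -2 + -2 = -4) = -7 (attained at k = 0)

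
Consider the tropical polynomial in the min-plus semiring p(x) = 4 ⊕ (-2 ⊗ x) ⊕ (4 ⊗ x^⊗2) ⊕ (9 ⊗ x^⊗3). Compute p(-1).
p(-1) = -3

A tropical monomial a ⊗ x^⊗i evaluates to a + i · x. Evaluating each term at x = -1:
  Term 0 contributes 4 + 0 · -1 = 4
  Term 1 contributes -2 + 1 · -1 = -3
  Term 2 contributes 4 + 2 · -1 = 2
  Term 3 contributes 9 + 3 · -1 = 6
p(-1) = ⊕ of these = min[4, -3, 2, 6] = -3.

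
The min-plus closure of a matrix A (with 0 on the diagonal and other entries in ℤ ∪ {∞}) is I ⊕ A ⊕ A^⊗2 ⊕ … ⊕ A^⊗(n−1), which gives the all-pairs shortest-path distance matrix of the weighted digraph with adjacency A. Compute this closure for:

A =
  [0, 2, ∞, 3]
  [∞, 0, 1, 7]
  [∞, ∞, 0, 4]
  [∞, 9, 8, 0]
Closure =
  [0, 2, 3, 3]
  [∞, 0, 1, 5]
  [∞, 13, 0, 4]
  [∞, 9, 8, 0]

This is the Floyd-Warshall all-pairs shortest-path computation. For each intermediate vertex k = 0, 1, …, 3, update dist[i][j] ← min(dist[i][j], dist[i][k] + dist[k][j]). The final matrix gives, for each (i, j), the minimum total weight of any directed path from i to j (possibly empty when i = j).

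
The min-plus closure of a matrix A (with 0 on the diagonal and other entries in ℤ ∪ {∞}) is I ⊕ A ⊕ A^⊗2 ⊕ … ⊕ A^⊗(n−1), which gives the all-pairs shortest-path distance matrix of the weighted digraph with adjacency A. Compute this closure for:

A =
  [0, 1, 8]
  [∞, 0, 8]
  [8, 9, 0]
Closure =
  [0, 1, 8]
  [16, 0, 8]
  [8, 9, 0]

This is the Floyd-Warshall all-pairs shortest-path computation. For each intermediate vertex k = 0, 1, …, 2, update dist[i][j] ← min(dist[i][j], dist[i][k] + dist[k][j]). The final matrix gives, for each (i, j), the minimum total weight of any directed path from i to j (possibly empty when i = j).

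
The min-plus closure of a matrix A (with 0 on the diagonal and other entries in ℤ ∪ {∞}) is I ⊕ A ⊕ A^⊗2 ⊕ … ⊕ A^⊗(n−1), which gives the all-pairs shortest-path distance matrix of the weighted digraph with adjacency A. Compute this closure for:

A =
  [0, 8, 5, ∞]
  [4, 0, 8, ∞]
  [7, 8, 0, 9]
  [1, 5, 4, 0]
Closure =
  [0, 8, 5, 14]
  [4, 0, 8, 17]
  [7, 8, 0, 9]
  [1, 5, 4, 0]

This is the Floyd-Warshall all-pairs shortest-path computation. For each intermediate vertex k = 0, 1, …, 3, update dist[i][j] ← min(dist[i][j], dist[i][k] + dist[k][j]). The final matrix gives, for each (i, j), the minimum total weight of any directed path from i to j (possibly empty when i = j).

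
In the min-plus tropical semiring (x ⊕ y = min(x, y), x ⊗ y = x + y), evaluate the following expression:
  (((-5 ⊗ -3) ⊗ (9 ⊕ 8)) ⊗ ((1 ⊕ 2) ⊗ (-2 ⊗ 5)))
(((-5 ⊗ -3) ⊗ (9 ⊕ 8)) ⊗ ((1 ⊕ 2) ⊗ (-2 ⊗ 5))) = 4

Expand innermost to outermost. Recall ⊕ takes the minimum of its arguments and ⊗ takes their sum. Working out the expression (((-5 ⊗ -3) ⊗ (9 ⊕ 8)) ⊗ ((1 ⊕ 2) ⊗ (-2 ⊗ 5))) gives 4.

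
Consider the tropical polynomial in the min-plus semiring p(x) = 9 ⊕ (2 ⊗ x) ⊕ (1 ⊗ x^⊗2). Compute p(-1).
p(-1) = -1

A tropical monomial a ⊗ x^⊗i evaluates to a + i · x. Evaluating each term at x = -1:
  Term 0 contributes 9 + 0 · -1 = 9
  Term 1 contributes 2 + 1 · -1 = 1
  Term 2 contributes 1 + 2 · -1 = -1
p(-1) = ⊕ of these = min[9, 1, -1] = -1.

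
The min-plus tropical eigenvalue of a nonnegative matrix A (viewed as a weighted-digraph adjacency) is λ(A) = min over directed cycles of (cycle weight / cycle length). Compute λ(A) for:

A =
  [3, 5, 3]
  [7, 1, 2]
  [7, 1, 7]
λ(A) = 1

Enumerate directed cycles and compute their means (weight / length). Sample:
  cycle 0 → 0: weight = 3, length = 1, mean = 3/1 ≈ 3.000
  cycle 1 → 1: weight = 1, length = 1, mean = 1/1 ≈ 1.000
  cycle 2 → 2: weight = 7, length = 1, mean = 7/1 ≈ 7.000
  cycle 0 → 1 → 0: weight = 12, length = 2, mean = 12/2 ≈ 6.000
  cycle 0 → 2 → 0: weight = 10, length = 2, mean = 10/2 ≈ 5.000
  cycle 1 → 0 → 1: weight = 12, length = 2, mean = 12/2 ≈ 6.000
Minimum mean = 1.000, attained e.g. along the cycle 1 → 1 with weight 1 and length 1. So λ(A) = 1/1 = 1.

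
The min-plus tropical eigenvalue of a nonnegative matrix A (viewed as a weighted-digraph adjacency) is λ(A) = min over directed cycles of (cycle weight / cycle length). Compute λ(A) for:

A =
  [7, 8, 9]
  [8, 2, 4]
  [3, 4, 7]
λ(A) = 2

Enumerate directed cycles and compute their means (weight / length). Sample:
  cycle 0 → 0: weight = 7, length = 1, mean = 7/1 ≈ 7.000
  cycle 1 → 1: weight = 2, length = 1, mean = 2/1 ≈ 2.000
  cycle 2 → 2: weight = 7, length = 1, mean = 7/1 ≈ 7.000
  cycle 0 → 1 → 0: weight = 16, length = 2, mean = 16/2 ≈ 8.000
  cycle 0 → 2 → 0: weight = 12, length = 2, mean = 12/2 ≈ 6.000
  cycle 1 → 0 → 1: weight = 16, length = 2, mean = 16/2 ≈ 8.000
Minimum mean = 2.000, attained e.g. along the cycle 1 → 1 with weight 2 and length 1. So λ(A) = 2/1 = 2.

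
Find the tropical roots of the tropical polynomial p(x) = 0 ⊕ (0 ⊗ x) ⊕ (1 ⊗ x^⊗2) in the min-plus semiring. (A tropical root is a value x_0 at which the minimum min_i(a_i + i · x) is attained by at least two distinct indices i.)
Roots: {-1, 0}

Each tropical root is a break point of the lower envelope of the lines y = a_i + i · x (there are 3 lines, with slopes 0, 1, ..., 2). Only the lines that attain the minimum somewhere contribute to roots; other lines are dominated. Here the surviving (envelope) indices are i = 2, i = 1, i = 0.
Intersections between consecutive envelope lines give the roots: for adjacent envelope indices i < j the intersection is x = (a_i − a_j) / (j − i). Reading off the sorted break points: {-1, 0}.
Verification: at each break x_0, at least two indices attain the minimum of min_i(a_i + i · x_0).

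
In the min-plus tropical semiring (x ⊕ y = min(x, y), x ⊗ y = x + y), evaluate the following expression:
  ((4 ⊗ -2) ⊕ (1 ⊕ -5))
((4 ⊗ -2) ⊕ (1 ⊕ -5)) = -5

Expand innermost to outermost. Recall ⊕ takes the minimum of its arguments and ⊗ takes their sum. Working out the expression ((4 ⊗ -2) ⊕ (1 ⊕ -5)) gives -5.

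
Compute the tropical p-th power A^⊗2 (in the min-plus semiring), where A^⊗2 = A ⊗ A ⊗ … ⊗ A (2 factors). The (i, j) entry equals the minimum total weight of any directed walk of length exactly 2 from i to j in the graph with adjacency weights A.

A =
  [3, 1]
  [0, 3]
A^⊗2 =
  [1, 4]
  [3, 1]

Each entry (A^⊗2)_ij equals the minimum over all length-2 walks i = v_0 → v_1 → … → v_2 = j of Σ_t A[v_t][v_{t+1}]. For example, for (i, j) = (0, 1) we minimise over 2 possible intermediate vertex sequences; the minimum is 4, attained along the walk 0 → 0 → 1.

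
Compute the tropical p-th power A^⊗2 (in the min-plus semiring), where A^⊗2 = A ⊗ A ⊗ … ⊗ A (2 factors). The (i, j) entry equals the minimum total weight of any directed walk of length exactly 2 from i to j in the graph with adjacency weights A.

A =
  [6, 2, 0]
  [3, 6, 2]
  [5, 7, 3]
A^⊗2 =
  [5, 7, 3]
  [7, 5, 3]
  [8, 7, 5]

Each entry (A^⊗2)_ij equals the minimum over all length-2 walks i = v_0 → v_1 → … → v_2 = j of Σ_t A[v_t][v_{t+1}]. For example, for (i, j) = (0, 2) we minimise over 3 possible intermediate vertex sequences; the minimum is 3, attained along the walk 0 → 2 → 2.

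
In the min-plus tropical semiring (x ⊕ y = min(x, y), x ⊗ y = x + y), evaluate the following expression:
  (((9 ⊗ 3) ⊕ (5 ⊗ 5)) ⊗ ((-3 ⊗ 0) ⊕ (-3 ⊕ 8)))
(((9 ⊗ 3) ⊕ (5 ⊗ 5)) ⊗ ((-3 ⊗ 0) ⊕ (-3 ⊕ 8))) = 7

Expand innermost to outermost. Recall ⊕ takes the minimum of its arguments and ⊗ takes their sum. Working out the expression (((9 ⊗ 3) ⊕ (5 ⊗ 5)) ⊗ ((-3 ⊗ 0) ⊕ (-3 ⊕ 8))) gives 7.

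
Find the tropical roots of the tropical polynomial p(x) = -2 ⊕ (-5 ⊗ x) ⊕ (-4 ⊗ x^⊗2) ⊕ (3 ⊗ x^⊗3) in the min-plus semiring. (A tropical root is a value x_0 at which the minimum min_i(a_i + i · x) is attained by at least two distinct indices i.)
Roots: {-7, -1, 3}

Each tropical root is a break point of the lower envelope of the lines y = a_i + i · x (there are 4 lines, with slopes 0, 1, ..., 3). Only the lines that attain the minimum somewhere contribute to roots; other lines are dominated. Here the surviving (envelope) indices are i = 3, i = 2, i = 1, i = 0.
Intersections between consecutive envelope lines give the roots: for adjacent envelope indices i < j the intersection is x = (a_i − a_j) / (j − i). Reading off the sorted break points: {-7, -1, 3}.
Verification: at each break x_0, at least two indices attain the minimum of min_i(a_i + i · x_0).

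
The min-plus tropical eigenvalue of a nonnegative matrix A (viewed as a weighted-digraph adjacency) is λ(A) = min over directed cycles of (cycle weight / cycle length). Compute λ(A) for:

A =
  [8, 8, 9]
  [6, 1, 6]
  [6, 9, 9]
λ(A) = 1

Enumerate directed cycles and compute their means (weight / length). Sample:
  cycle 0 → 0: weight = 8, length = 1, mean = 8/1 ≈ 8.000
  cycle 1 → 1: weight = 1, length = 1, mean = 1/1 ≈ 1.000
  cycle 2 → 2: weight = 9, length = 1, mean = 9/1 ≈ 9.000
  cycle 0 → 1 → 0: weight = 14, length = 2, mean = 14/2 ≈ 7.000
  cycle 0 → 2 → 0: weight = 15, length = 2, mean = 15/2 ≈ 7.500
  cycle 1 → 0 → 1: weight = 14, length = 2, mean = 14/2 ≈ 7.000
Minimum mean = 1.000, attained e.g. along the cycle 1 → 1 with weight 1 and length 1. So λ(A) = 1/1 = 1.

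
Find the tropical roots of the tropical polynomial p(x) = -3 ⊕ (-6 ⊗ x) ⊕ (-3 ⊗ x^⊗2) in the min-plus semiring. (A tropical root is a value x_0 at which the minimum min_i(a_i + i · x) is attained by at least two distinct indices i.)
Roots: {-3, 3}

Each tropical root is a break point of the lower envelope of the lines y = a_i + i · x (there are 3 lines, with slopes 0, 1, ..., 2). Only the lines that attain the minimum somewhere contribute to roots; other lines are dominated. Here the surviving (envelope) indices are i = 2, i = 1, i = 0.
Intersections between consecutive envelope lines give the roots: for adjacent envelope indices i < j the intersection is x = (a_i − a_j) / (j − i). Reading off the sorted break points: {-3, 3}.
Verification: at each break x_0, at least two indices attain the minimum of min_i(a_i + i · x_0).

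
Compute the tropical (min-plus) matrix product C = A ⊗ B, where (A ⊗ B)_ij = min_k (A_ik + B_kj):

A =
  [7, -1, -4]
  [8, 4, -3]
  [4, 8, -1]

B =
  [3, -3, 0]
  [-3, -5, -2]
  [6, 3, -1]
A ⊗ B =
  [-4, -6, -5]
  [1, -1, -4]
  [5, 1, -2]

Apply the min-plus product entry-by-entry:
  C[0][0] = min over k of (A[0][0] + B[0][0] = 7 + 3 = 10, A[0][1] + B[1][0] = -1 + -3 = -4, A[0][2] + B[2][0] = -4 + 6 = 2) = -4 (attained at k = 1)
  C[0][1] = min over k of (A[0][0] + B[0][1] = 7 + -3 = 4, A[0][1] + B[1][1] = -1 + -5 = -6, A[0][2] + B[2][1] = -4 + 3 = -1) = -6 (attained at k = 1)
  C[0][2] = min over k of (A[0][0] + B[0][2] = 7 + 0 = 7, A[0][1] + B[1][2] = -1 + -2 = -3, A[0][2] + B[2][2] = -4 + -1 = -5) = -5 (attained at k = 2)
  C[1][0] = min over k of (A[1][0] + B[0][0] = 8 + 3 = 11, A[1][1] + B[1][0] = 4 + -3 = 1, A[1][2] + B[2][0] = -3 + 6 = 3) = 1 (attained at k = 1)
  C[1][1] = min over k of (A[1][0] + B[0][1] = 8 + -3 = 5, A[1][1] + B[1][1] = 4 + -5 = -1, A[1][2] + B[2][1] = -3 + 3 = 0) = -1 (attained at k = 1)
  C[1][2] = min over k of (A[1][0] + B[0][2] = 8 + 0 = 8, A[1][1] + B[1][2] = 4 + -2 = 2, A[1][2] + B[2][2] = -3 + -1 = -4) = -4 (attained at k = 2)
  C[2][0] = min over k of (A[2][0] + B[0][0] = 4 + 3 = 7, A[2][1] + B[1][0] = 8 + -3 = 5, A[2][2] + B[2][0] = -1 + 6 = 5) = 5 (attained at k = 1)
  C[2][1] = min over k of (A[2][0] + B[0][1] = 4 + -3 = 1, A[2][1] + B[1][1] = 8 + -5 = 3, A[2][2] + B[2][1] = -1 + 3 = 2) = 1 (attained at k = 0)
  C[2][2] = min over k of (A[2][0] + B[0][2] = 4 + 0 = 4, A[2][1] + B[1][2] = 8 + -2 = 6, A[2][2] + B[2][2] = -1 + -1 = -2) = -2 (attained at k = 2)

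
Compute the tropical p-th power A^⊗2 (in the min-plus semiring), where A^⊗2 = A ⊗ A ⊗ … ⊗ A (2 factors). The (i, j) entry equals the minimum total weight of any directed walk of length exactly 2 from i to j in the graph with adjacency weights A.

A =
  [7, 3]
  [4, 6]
A^⊗2 =
  [7, 9]
  [10, 7]

Each entry (A^⊗2)_ij equals the minimum over all length-2 walks i = v_0 → v_1 → … → v_2 = j of Σ_t A[v_t][v_{t+1}]. For example, for (i, j) = (0, 1) we minimise over 2 possible intermediate vertex sequences; the minimum is 9, attained along the walk 0 → 1 → 1.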